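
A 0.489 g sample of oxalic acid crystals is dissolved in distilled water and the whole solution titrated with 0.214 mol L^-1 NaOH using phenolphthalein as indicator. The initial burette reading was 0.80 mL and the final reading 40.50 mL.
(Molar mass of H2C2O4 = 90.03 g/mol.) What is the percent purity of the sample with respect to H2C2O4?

H2C2O4 + 2 NaOH → Na2C2O4 + 2 H2O
n(NaOH) = 0.0397 L × 0.214 mol/L = 8.50 × 10^-3 mol
From the 1:2 ratio, n(H2C2O4) = 1/2 × 8.50 × 10^-3 = 4.25 × 10^-3 mol
mass of H2C2O4 = 4.25 × 10^-3 × 90.03 g/mol = 0.382 g
% H2C2O4 = 0.382 / 0.489 × 100 = 78.2 %

78.2 %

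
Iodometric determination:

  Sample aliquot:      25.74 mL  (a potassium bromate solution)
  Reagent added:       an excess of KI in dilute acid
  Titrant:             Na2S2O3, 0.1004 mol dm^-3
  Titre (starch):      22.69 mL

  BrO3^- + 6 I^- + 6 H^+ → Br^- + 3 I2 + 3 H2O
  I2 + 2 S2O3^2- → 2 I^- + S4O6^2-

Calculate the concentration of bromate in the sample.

0.01475 mol/L

n(S2O3^2-) = 0.02269 × 0.1004 = 2.278 × 10^-3 mol
n(I2) = n(S2O3^2-)/2 = 1.139 × 10^-3 mol
From the 1:3 ratio, n(BrO3^-) in the aliquot = 1/3 × 1.139 × 10^-3 = 3.797 × 10^-4 mol
[BrO3^-] = 3.797 × 10^-4 / 0.02574 = 0.01475 mol/L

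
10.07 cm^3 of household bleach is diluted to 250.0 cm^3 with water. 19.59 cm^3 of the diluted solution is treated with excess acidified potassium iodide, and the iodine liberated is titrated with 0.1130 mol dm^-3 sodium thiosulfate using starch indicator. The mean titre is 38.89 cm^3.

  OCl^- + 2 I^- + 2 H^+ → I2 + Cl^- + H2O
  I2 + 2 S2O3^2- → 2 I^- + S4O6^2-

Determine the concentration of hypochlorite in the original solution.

2.785 mol/L

n(S2O3^2-) = 0.03889 × 0.1130 = 4.395 × 10^-3 mol
n(I2) = n(S2O3^2-)/2 = 2.197 × 10^-3 mol
n(OCl^-) in the aliquot = 2.197 × 10^-3 mol (1:1 ratio)
[OCl^-]_dilute = 2.197 × 10^-3 / 0.01959 = 0.1122 mol/L
[OCl^-]_original = 0.1122 × 250.0/10.07 = 2.785 mol/L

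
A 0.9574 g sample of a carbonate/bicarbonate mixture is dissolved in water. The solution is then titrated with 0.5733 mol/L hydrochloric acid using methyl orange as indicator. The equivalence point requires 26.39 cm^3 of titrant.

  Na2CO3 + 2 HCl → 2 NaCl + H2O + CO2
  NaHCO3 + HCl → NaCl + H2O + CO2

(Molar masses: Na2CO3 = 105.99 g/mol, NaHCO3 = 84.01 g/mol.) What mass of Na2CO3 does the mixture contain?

n(HCl) = 0.02639 × 0.5733 = 0.01513 mol
Let x = n(Na2CO3), y = n(NaHCO3).
Titrant: 2x + 1y = 0.01513;  mass: 105.99x + 84.01y = 0.9574
Solving, x = 5.056 × 10^-3 mol, y = 5.018 × 10^-3 mol
mass of Na2CO3 = 5.056 × 10^-3 × 105.99 = 0.5359 g

0.5359 g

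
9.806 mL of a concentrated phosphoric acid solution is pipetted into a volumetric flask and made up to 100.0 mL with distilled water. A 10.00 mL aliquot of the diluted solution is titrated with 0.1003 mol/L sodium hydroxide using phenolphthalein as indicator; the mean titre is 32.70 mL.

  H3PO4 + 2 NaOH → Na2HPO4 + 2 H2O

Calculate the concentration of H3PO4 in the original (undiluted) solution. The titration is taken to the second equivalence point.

1.672 mol/L

n(NaOH) = 0.03270 × 0.1003 = 3.280 × 10^-3 mol
From the 1:2 ratio, n(H3PO4) in the aliquot = 1/2 × 3.280 × 10^-3 = 1.640 × 10^-3 mol
[H3PO4]_dilute = 1.640 × 10^-3 / 0.01000 = 0.1640 mol/L
Dilution factor = 100.0 / 9.806 = 10.20
[H3PO4]_stock = 0.1640 × 10.20 = 1.672 mol/L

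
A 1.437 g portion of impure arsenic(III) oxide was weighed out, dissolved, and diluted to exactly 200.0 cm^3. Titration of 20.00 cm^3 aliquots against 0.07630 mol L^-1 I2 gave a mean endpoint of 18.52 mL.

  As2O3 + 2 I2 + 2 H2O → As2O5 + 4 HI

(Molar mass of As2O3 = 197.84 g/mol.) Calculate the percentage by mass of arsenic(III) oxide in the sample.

97.27 %

n(I2) per titration = 0.01852 × 0.07630 = 1.413 × 10^-3 mol
From the 1:2 ratio, n(As2O3) in each aliquot = 1/2 × 1.413 × 10^-3 = 7.065 × 10^-4 mol
n(As2O3) in the whole flask = 7.065 × 10^-4 × 200.0/20.00 = 7.065 × 10^-3 mol
mass of As2O3 = 7.065 × 10^-3 × 197.84 = 1.398 g
% As2O3 = 1.398 / 1.437 × 100 = 97.27 %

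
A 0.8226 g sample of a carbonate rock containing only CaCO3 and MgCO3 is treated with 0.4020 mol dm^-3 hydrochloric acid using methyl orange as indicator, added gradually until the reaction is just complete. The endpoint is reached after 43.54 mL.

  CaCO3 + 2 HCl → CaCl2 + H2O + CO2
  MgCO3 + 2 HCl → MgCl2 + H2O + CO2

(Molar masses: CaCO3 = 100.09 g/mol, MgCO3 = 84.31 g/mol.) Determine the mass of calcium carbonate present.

0.5376 g

n(HCl) = 0.04354 × 0.4020 = 0.01750 mol
Let x = n(CaCO3), y = n(MgCO3).
Titrant: 2x + 2y = 0.01750;  mass: 100.09x + 84.31y = 0.8226
Solving, x = 5.371 × 10^-3 mol, y = 3.380 × 10^-3 mol
mass of CaCO3 = 5.371 × 10^-3 × 100.09 = 0.5376 g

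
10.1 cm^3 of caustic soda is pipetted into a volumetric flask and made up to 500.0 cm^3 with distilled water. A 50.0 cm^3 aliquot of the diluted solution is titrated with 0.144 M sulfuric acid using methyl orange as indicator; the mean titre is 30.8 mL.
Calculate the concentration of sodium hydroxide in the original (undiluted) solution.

8.78 M

2 NaOH + H2SO4 → Na2SO4 + 2 H2O
n(H2SO4) = 0.0308 × 0.144 = 4.44 × 10^-3 mol
From the 2:1 ratio, n(NaOH) in the aliquot = 2/1 × 4.44 × 10^-3 = 8.87 × 10^-3 mol
[NaOH]_dilute = 8.87 × 10^-3 / 0.0500 = 0.177 mol/L
Dilution factor = 500.0 / 10.1 = 49.50
[NaOH]_stock = 0.177 × 49.50 = 8.78 mol/L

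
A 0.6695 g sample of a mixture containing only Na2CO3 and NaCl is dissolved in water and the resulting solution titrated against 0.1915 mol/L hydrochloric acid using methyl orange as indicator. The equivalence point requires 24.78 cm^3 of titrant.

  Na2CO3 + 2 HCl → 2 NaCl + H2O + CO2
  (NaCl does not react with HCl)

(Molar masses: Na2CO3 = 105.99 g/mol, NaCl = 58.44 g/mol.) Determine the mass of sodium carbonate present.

0.2515 g

n(HCl) = 0.02478 × 0.1915 = 4.745 × 10^-3 mol
Let x = n(Na2CO3), y = n(NaCl).
Titrant: 2x = 4.745 × 10^-3;  mass: 105.99x + 58.44y = 0.6695
Solving, x = 2.373 × 10^-3 mol, y = 7.153 × 10^-3 mol
mass of Na2CO3 = 2.373 × 10^-3 × 105.99 = 0.2515 g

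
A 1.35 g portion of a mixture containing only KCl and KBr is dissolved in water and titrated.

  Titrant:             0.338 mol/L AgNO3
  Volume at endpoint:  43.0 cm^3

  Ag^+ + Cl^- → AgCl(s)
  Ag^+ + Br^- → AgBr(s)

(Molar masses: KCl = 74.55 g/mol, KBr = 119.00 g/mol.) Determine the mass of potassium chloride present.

n(AgNO3) = 0.0430 × 0.338 = 0.0145 mol
Let x = n(KCl), y = n(KBr).
Titrant: 1x + 1y = 0.0145;  mass: 74.55x + 119.00y = 1.35
Solving, x = 8.54 × 10^-3 mol, y = 6.00 × 10^-3 mol
mass of KCl = 8.54 × 10^-3 × 74.55 = 0.637 g

0.637 g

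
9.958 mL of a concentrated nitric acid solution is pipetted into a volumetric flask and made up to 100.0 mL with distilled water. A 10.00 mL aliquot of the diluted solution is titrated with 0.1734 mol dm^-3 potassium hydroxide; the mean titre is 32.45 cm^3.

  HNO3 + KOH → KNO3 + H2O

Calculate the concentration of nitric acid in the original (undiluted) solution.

5.651 mol/L

n(KOH) = 0.03245 × 0.1734 = 5.627 × 10^-3 mol
n(HNO3) in the aliquot = 5.627 × 10^-3 mol (1:1 ratio)
[HNO3]_dilute = 5.627 × 10^-3 / 0.01000 = 0.5627 mol/L
Dilution factor = 100.0 / 9.958 = 10.04
[HNO3]_stock = 0.5627 × 10.04 = 5.651 mol/L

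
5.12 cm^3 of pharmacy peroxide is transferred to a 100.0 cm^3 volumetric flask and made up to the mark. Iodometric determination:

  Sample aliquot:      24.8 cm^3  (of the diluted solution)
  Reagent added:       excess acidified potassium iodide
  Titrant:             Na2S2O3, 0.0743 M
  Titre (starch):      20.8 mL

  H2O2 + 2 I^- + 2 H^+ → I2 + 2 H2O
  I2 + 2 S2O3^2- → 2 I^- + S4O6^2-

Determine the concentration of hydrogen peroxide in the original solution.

0.609 M

n(S2O3^2-) = 0.0208 × 0.0743 = 1.55 × 10^-3 mol
n(I2) = n(S2O3^2-)/2 = 7.73 × 10^-4 mol
n(H2O2) in the aliquot = 7.73 × 10^-4 mol (1:1 ratio)
[H2O2]_dilute = 7.73 × 10^-4 / 0.0248 = 0.0312 mol/L
[H2O2]_original = 0.0312 × 100.0/5.12 = 0.609 mol/L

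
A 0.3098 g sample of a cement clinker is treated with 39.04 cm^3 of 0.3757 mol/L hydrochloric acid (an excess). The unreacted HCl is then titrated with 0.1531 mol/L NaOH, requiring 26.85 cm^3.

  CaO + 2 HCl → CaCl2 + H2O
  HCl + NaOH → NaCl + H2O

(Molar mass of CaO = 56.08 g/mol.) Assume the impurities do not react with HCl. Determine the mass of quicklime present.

0.2960 g

n(HCl) added = 0.03904 × 0.3757 = 0.01467 mol
n(NaOH) used in back-titration = 0.02685 × 0.1531 = 4.111 × 10^-3 mol
n(HCl) left over = 4.111 × 10^-3 mol (1:1 ratio)
n(HCl) consumed by analyte = 0.01467 − 4.111 × 10^-3 = 0.01056 mol
From the 1:2 ratio, n(CaO) = 1/2 × 0.01056 = 5.278 × 10^-3 mol
mass of CaO = 5.278 × 10^-3 × 56.08 = 0.2960 g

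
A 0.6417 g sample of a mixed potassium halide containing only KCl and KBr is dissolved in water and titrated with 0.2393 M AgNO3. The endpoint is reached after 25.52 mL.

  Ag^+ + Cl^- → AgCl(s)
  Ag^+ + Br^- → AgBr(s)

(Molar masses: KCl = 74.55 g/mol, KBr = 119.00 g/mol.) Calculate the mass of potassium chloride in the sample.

n(AgNO3) = 0.02552 × 0.2393 = 6.107 × 10^-3 mol
Let x = n(KCl), y = n(KBr).
Titrant: 1x + 1y = 6.107 × 10^-3;  mass: 74.55x + 119.00y = 0.6417
Solving, x = 1.913 × 10^-3 mol, y = 4.194 × 10^-3 mol
mass of KCl = 1.913 × 10^-3 × 74.55 = 0.1426 g

0.1426 g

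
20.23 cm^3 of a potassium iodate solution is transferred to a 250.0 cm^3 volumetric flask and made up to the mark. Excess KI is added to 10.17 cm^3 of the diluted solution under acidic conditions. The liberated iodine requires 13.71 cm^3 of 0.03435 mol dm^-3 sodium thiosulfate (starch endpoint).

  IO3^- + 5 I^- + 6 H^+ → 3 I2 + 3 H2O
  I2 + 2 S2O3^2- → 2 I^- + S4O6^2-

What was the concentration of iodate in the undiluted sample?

n(S2O3^2-) = 0.01371 × 0.03435 = 4.709 × 10^-4 mol
n(I2) = n(S2O3^2-)/2 = 2.355 × 10^-4 mol
From the 1:3 ratio, n(IO3^-) in the aliquot = 1/3 × 2.355 × 10^-4 = 7.849 × 10^-5 mol
[IO3^-]_dilute = 7.849 × 10^-5 / 0.01017 = 0.007718 mol/L
[IO3^-]_original = 0.007718 × 250.0/20.23 = 0.09538 mol/L

0.09538 mol/L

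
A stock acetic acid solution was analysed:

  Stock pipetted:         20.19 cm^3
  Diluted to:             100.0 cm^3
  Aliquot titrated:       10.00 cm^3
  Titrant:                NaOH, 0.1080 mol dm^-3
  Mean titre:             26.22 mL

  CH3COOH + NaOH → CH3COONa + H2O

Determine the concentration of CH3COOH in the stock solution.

1.403 mol/L

n(NaOH) = 0.02622 × 0.1080 = 2.832 × 10^-3 mol
n(CH3COOH) in the aliquot = 2.832 × 10^-3 mol (1:1 ratio)
[CH3COOH]_dilute = 2.832 × 10^-3 / 0.01000 = 0.2832 mol/L
Dilution factor = 100.0 / 20.19 = 4.953
[CH3COOH]_stock = 0.2832 × 4.953 = 1.403 mol/L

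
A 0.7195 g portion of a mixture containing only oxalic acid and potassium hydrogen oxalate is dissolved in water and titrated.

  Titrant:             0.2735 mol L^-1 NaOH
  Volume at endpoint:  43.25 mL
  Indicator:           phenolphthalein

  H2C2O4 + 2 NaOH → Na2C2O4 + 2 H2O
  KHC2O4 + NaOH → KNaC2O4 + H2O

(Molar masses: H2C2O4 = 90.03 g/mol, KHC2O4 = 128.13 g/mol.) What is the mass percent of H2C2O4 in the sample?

59.93 %

n(NaOH) = 0.04325 × 0.2735 = 0.01183 mol
Let x = n(H2C2O4), y = n(KHC2O4).
Titrant: 2x + 1y = 0.01183;  mass: 90.03x + 128.13y = 0.7195
Solving, x = 4.789 × 10^-3 mol, y = 2.250 × 10^-3 mol
mass of H2C2O4 = 4.789 × 10^-3 × 90.03 = 0.4312 g
% H2C2O4 = 0.4312 / 0.7195 × 100 = 59.93 %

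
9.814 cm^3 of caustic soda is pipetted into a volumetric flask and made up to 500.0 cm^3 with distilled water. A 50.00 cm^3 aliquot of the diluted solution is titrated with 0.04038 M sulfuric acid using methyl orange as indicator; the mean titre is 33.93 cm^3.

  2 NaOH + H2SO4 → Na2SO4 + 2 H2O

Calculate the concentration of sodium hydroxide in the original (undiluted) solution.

2.792 M

n(H2SO4) = 0.03393 × 0.04038 = 1.370 × 10^-3 mol
From the 2:1 ratio, n(NaOH) in the aliquot = 2/1 × 1.370 × 10^-3 = 2.740 × 10^-3 mol
[NaOH]_dilute = 2.740 × 10^-3 / 0.05000 = 0.05480 mol/L
Dilution factor = 500.0 / 9.814 = 50.95
[NaOH]_stock = 0.05480 × 50.95 = 2.792 mol/L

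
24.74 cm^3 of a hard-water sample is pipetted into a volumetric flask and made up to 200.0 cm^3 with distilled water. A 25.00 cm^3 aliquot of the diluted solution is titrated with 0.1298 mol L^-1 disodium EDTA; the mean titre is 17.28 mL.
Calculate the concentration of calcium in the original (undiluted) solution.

0.7253 mol/L

Ca^2+ + EDTA^4- → [Ca(EDTA)]^2-
n(EDTA) = 0.01728 × 0.1298 = 2.243 × 10^-3 mol
n(Ca2+) in the aliquot = 2.243 × 10^-3 mol (1:1 ratio)
[Ca2+]_dilute = 2.243 × 10^-3 / 0.02500 = 0.08972 mol/L
Dilution factor = 200.0 / 24.74 = 8.084
[Ca2+]_stock = 0.08972 × 8.084 = 0.7253 mol/L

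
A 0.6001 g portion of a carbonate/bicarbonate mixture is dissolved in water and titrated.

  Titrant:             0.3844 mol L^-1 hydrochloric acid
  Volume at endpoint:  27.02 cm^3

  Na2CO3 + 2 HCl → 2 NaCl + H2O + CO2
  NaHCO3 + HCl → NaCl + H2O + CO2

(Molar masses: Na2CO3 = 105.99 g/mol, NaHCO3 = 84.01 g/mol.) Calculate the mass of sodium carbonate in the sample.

0.4656 g

n(HCl) = 0.02702 × 0.3844 = 0.01039 mol
Let x = n(Na2CO3), y = n(NaHCO3).
Titrant: 2x + 1y = 0.01039;  mass: 105.99x + 84.01y = 0.6001
Solving, x = 4.393 × 10^-3 mol, y = 1.601 × 10^-3 mol
mass of Na2CO3 = 4.393 × 10^-3 × 105.99 = 0.4656 g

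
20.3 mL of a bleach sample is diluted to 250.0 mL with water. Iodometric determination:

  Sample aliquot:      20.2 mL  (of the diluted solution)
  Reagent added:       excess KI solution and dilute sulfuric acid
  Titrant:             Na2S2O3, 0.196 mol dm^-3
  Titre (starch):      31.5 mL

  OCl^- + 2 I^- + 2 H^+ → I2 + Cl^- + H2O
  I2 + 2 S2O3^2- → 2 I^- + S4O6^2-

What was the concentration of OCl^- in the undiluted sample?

1.88 mol/L

n(S2O3^2-) = 0.0315 × 0.196 = 6.17 × 10^-3 mol
n(I2) = n(S2O3^2-)/2 = 3.09 × 10^-3 mol
n(OCl^-) in the aliquot = 3.09 × 10^-3 mol (1:1 ratio)
[OCl^-]_dilute = 3.09 × 10^-3 / 0.0202 = 0.153 mol/L
[OCl^-]_original = 0.153 × 250.0/20.3 = 1.88 mol/L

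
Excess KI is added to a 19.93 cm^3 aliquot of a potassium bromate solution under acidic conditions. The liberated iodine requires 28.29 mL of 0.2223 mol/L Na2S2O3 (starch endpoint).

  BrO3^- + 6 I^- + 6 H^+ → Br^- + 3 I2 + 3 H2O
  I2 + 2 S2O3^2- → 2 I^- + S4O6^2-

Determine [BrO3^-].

n(S2O3^2-) = 0.02829 × 0.2223 = 6.289 × 10^-3 mol
n(I2) = n(S2O3^2-)/2 = 3.144 × 10^-3 mol
From the 1:3 ratio, n(BrO3^-) in the aliquot = 1/3 × 3.144 × 10^-3 = 1.048 × 10^-3 mol
[BrO3^-] = 1.048 × 10^-3 / 0.01993 = 0.05259 mol/L

0.05259 mol/L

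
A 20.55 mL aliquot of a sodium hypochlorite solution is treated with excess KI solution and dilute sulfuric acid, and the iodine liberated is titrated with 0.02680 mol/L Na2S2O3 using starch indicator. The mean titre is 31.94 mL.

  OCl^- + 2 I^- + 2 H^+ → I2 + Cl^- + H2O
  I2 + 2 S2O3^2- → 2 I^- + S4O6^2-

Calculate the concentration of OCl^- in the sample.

n(S2O3^2-) = 0.03194 × 0.02680 = 8.560 × 10^-4 mol
n(I2) = n(S2O3^2-)/2 = 4.280 × 10^-4 mol
n(OCl^-) in the aliquot = 4.280 × 10^-4 mol (1:1 ratio)
[OCl^-] = 4.280 × 10^-4 / 0.02055 = 0.02083 mol/L

0.02083 mol/L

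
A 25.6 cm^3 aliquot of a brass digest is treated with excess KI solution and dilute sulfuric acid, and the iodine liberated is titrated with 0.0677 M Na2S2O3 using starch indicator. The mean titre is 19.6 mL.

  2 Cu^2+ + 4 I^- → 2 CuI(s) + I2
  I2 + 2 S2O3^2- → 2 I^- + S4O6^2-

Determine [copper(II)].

n(S2O3^2-) = 0.0196 × 0.0677 = 1.33 × 10^-3 mol
n(I2) = n(S2O3^2-)/2 = 6.63 × 10^-4 mol
From the 2:1 ratio, n(Cu2+) in the aliquot = 2/1 × 6.63 × 10^-4 = 1.33 × 10^-3 mol
[Cu2+] = 1.33 × 10^-3 / 0.0256 = 0.0518 mol/L

0.0518 M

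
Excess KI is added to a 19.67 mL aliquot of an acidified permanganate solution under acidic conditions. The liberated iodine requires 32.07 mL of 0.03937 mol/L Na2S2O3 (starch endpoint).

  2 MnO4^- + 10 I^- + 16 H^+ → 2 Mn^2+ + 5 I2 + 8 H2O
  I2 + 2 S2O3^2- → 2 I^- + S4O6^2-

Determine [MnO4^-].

0.01284 mol/L

n(S2O3^2-) = 0.03207 × 0.03937 = 1.263 × 10^-3 mol
n(I2) = n(S2O3^2-)/2 = 6.313 × 10^-4 mol
From the 2:5 ratio, n(MnO4^-) in the aliquot = 2/5 × 6.313 × 10^-4 = 2.525 × 10^-4 mol
[MnO4^-] = 2.525 × 10^-4 / 0.01967 = 0.01284 mol/L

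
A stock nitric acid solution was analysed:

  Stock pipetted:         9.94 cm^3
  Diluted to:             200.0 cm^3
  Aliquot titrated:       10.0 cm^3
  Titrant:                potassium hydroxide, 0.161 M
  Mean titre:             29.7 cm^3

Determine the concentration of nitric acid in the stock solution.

9.62 M

HNO3 + KOH → KNO3 + H2O
n(KOH) = 0.0297 × 0.161 = 4.78 × 10^-3 mol
n(HNO3) in the aliquot = 4.78 × 10^-3 mol (1:1 ratio)
[HNO3]_dilute = 4.78 × 10^-3 / 0.0100 = 0.478 mol/L
Dilution factor = 200.0 / 9.94 = 20.12
[HNO3]_stock = 0.478 × 20.12 = 9.62 mol/L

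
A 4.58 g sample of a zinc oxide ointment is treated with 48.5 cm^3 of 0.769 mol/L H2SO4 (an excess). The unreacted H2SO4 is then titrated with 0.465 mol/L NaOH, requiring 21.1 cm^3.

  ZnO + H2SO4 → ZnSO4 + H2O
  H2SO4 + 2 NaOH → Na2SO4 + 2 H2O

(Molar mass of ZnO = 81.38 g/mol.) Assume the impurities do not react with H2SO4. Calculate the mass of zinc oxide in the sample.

2.64 g

n(H2SO4) added = 0.0485 × 0.769 = 0.0373 mol
n(NaOH) used in back-titration = 0.0211 × 0.465 = 9.81 × 10^-3 mol
From the 1:2 ratio, n(H2SO4) left over = 1/2 × 9.81 × 10^-3 = 4.91 × 10^-3 mol
n(H2SO4) consumed by analyte = 0.0373 − 4.91 × 10^-3 = 0.0324 mol
n(ZnO) = 0.0324 mol (1:1 ratio)
mass of ZnO = 0.0324 × 81.38 = 2.64 g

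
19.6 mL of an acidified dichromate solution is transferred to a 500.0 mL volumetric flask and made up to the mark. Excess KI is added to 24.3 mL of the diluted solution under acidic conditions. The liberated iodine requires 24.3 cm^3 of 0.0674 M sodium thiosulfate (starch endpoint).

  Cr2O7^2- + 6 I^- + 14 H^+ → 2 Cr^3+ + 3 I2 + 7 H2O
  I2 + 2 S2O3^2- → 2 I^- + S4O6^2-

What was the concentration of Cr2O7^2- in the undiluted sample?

0.287 M

n(S2O3^2-) = 0.0243 × 0.0674 = 1.64 × 10^-3 mol
n(I2) = n(S2O3^2-)/2 = 8.19 × 10^-4 mol
From the 1:3 ratio, n(Cr2O7^2-) in the aliquot = 1/3 × 8.19 × 10^-4 = 2.73 × 10^-4 mol
[Cr2O7^2-]_dilute = 2.73 × 10^-4 / 0.0243 = 0.0112 mol/L
[Cr2O7^2-]_original = 0.0112 × 500.0/19.6 = 0.287 mol/L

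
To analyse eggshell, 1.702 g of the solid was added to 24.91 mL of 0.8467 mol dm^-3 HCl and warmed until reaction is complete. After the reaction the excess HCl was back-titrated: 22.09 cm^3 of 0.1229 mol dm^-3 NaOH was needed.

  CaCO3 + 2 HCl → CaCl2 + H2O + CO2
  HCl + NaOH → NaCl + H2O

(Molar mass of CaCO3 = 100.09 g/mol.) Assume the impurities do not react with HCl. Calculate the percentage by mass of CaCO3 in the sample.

54.03 %

n(HCl) added = 0.02491 × 0.8467 = 0.02109 mol
n(NaOH) used in back-titration = 0.02209 × 0.1229 = 2.715 × 10^-3 mol
n(HCl) left over = 2.715 × 10^-3 mol (1:1 ratio)
n(HCl) consumed by analyte = 0.02109 − 2.715 × 10^-3 = 0.01838 mol
From the 1:2 ratio, n(CaCO3) = 1/2 × 0.01838 = 9.188 × 10^-3 mol
mass of CaCO3 = 9.188 × 10^-3 × 100.09 = 0.9196 g
% CaCO3 = 0.9196 / 1.702 × 100 = 54.03 %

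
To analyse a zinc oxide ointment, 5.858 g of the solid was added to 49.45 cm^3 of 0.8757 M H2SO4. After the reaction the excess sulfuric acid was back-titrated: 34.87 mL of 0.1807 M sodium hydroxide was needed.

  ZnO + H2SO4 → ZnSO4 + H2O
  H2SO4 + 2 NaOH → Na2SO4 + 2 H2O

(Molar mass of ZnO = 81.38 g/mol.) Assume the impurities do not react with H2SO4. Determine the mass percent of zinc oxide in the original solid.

n(H2SO4) added = 0.04945 × 0.8757 = 0.04330 mol
n(NaOH) used in back-titration = 0.03487 × 0.1807 = 6.301 × 10^-3 mol
From the 1:2 ratio, n(H2SO4) left over = 1/2 × 6.301 × 10^-3 = 3.151 × 10^-3 mol
n(H2SO4) consumed by analyte = 0.04330 − 3.151 × 10^-3 = 0.04015 mol
n(ZnO) = 0.04015 mol (1:1 ratio)
mass of ZnO = 0.04015 × 81.38 = 3.268 g
% ZnO = 3.268 / 5.858 × 100 = 55.78 %

55.78 %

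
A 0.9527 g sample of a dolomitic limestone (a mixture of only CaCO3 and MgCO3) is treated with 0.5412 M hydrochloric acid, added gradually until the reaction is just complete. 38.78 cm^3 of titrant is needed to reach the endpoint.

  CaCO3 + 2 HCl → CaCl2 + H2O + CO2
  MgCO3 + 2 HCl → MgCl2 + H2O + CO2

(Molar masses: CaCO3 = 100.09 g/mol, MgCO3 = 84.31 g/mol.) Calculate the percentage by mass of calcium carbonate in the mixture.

n(HCl) = 0.03878 × 0.5412 = 0.02099 mol
Let x = n(CaCO3), y = n(MgCO3).
Titrant: 2x + 2y = 0.02099;  mass: 100.09x + 84.31y = 0.9527
Solving, x = 4.307 × 10^-3 mol, y = 6.187 × 10^-3 mol
mass of CaCO3 = 4.307 × 10^-3 × 100.09 = 0.4311 g
% CaCO3 = 0.4311 / 0.9527 × 100 = 45.25 %

45.25 %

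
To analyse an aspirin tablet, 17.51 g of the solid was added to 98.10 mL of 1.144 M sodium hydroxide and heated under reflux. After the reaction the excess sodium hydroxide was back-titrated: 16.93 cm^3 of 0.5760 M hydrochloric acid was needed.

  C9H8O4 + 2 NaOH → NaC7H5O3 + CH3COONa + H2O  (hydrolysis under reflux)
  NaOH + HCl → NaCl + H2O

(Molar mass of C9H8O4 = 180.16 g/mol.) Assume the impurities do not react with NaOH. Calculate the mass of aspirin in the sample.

n(NaOH) added = 0.09810 × 1.144 = 0.1122 mol
n(HCl) used in back-titration = 0.01693 × 0.5760 = 9.752 × 10^-3 mol
n(NaOH) left over = 9.752 × 10^-3 mol (1:1 ratio)
n(NaOH) consumed by analyte = 0.1122 − 9.752 × 10^-3 = 0.1025 mol
From the 1:2 ratio, n(C9H8O4) = 1/2 × 0.1025 = 0.05124 mol
mass of C9H8O4 = 0.05124 × 180.16 = 9.231 g

9.231 g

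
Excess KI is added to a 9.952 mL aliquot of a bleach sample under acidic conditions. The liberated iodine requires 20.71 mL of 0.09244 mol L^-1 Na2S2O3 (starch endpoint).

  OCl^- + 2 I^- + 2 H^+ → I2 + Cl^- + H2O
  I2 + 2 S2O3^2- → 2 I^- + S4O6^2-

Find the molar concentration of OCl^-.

0.09618 mol/L

n(S2O3^2-) = 0.02071 × 0.09244 = 1.914 × 10^-3 mol
n(I2) = n(S2O3^2-)/2 = 9.572 × 10^-4 mol
n(OCl^-) in the aliquot = 9.572 × 10^-4 mol (1:1 ratio)
[OCl^-] = 9.572 × 10^-4 / 0.009952 = 0.09618 mol/L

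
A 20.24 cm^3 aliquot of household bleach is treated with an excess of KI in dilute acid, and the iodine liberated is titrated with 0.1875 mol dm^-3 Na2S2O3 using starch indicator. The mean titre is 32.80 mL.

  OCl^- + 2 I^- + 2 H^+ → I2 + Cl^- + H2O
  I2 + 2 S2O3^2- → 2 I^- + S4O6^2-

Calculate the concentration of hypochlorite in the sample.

0.1519 mol/L

n(S2O3^2-) = 0.03280 × 0.1875 = 6.150 × 10^-3 mol
n(I2) = n(S2O3^2-)/2 = 3.075 × 10^-3 mol
n(OCl^-) in the aliquot = 3.075 × 10^-3 mol (1:1 ratio)
[OCl^-] = 3.075 × 10^-3 / 0.02024 = 0.1519 mol/L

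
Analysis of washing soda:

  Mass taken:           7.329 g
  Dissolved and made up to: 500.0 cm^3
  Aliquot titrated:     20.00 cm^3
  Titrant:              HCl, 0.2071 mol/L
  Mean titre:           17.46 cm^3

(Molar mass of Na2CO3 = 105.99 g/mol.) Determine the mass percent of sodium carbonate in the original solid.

65.37 %

Na2CO3 + 2 HCl → 2 NaCl + H2O + CO2
n(HCl) per titration = 0.01746 × 0.2071 = 3.616 × 10^-3 mol
From the 1:2 ratio, n(Na2CO3) in each aliquot = 1/2 × 3.616 × 10^-3 = 1.808 × 10^-3 mol
n(Na2CO3) in the whole flask = 1.808 × 10^-3 × 500.0/20.00 = 0.04520 mol
mass of Na2CO3 = 0.04520 × 105.99 = 4.791 g
% Na2CO3 = 4.791 / 7.329 × 100 = 65.37 %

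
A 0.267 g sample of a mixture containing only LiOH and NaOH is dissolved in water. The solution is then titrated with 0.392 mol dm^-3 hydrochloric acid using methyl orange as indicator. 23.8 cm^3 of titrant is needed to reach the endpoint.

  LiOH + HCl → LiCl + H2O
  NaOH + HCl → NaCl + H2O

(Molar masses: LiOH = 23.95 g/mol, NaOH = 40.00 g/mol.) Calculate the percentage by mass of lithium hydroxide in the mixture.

n(HCl) = 0.0238 × 0.392 = 9.33 × 10^-3 mol
Let x = n(LiOH), y = n(NaOH).
Titrant: 1x + 1y = 9.33 × 10^-3;  mass: 23.95x + 40.00y = 0.267
Solving, x = 6.62 × 10^-3 mol, y = 2.71 × 10^-3 mol
mass of LiOH = 6.62 × 10^-3 × 23.95 = 0.158 g
% LiOH = 0.158 / 0.267 × 100 = 59.3 %

59.3 %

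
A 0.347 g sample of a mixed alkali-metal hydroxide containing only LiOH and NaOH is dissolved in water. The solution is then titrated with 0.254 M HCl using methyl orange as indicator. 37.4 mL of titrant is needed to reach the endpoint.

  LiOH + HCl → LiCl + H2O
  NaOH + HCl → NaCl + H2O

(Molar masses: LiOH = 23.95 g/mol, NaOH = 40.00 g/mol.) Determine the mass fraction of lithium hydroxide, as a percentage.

14.2 %

n(HCl) = 0.0374 × 0.254 = 9.50 × 10^-3 mol
Let x = n(LiOH), y = n(NaOH).
Titrant: 1x + 1y = 9.50 × 10^-3;  mass: 23.95x + 40.00y = 0.347
Solving, x = 2.06 × 10^-3 mol, y = 7.44 × 10^-3 mol
mass of LiOH = 2.06 × 10^-3 × 23.95 = 0.0492 g
% LiOH = 0.0492 / 0.347 × 100 = 14.2 %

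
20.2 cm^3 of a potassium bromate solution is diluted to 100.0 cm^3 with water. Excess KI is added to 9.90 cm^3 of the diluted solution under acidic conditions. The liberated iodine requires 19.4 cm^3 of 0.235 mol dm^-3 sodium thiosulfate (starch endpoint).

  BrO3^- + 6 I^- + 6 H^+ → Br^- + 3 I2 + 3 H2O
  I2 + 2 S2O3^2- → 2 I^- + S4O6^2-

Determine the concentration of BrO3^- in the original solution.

n(S2O3^2-) = 0.0194 × 0.235 = 4.56 × 10^-3 mol
n(I2) = n(S2O3^2-)/2 = 2.28 × 10^-3 mol
From the 1:3 ratio, n(BrO3^-) in the aliquot = 1/3 × 2.28 × 10^-3 = 7.60 × 10^-4 mol
[BrO3^-]_dilute = 7.60 × 10^-4 / 0.00990 = 0.0768 mol/L
[BrO3^-]_original = 0.0768 × 100.0/20.2 = 0.380 mol/L

0.380 mol/L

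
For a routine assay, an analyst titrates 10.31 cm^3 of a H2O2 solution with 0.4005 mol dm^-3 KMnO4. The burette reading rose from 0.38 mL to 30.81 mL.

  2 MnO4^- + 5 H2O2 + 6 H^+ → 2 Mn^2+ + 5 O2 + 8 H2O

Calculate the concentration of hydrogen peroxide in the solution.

n(KMnO4) = 0.03043 L × 0.4005 mol/L = 0.01219 mol
From the 5:2 mole ratio, n(H2O2) = 5/2 × 0.01219 = 0.03047 mol
[H2O2] = 0.03047 mol / 0.01031 L = 2.955 mol/L

2.955 mol/L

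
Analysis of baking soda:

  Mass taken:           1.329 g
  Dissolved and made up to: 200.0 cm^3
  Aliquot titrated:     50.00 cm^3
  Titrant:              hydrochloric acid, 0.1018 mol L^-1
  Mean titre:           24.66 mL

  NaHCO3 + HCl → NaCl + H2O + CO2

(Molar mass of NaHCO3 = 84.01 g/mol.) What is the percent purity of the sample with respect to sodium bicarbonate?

63.48 %

n(HCl) per titration = 0.02466 × 0.1018 = 2.510 × 10^-3 mol
n(NaHCO3) in each aliquot = 2.510 × 10^-3 mol (1:1 ratio)
n(NaHCO3) in the whole flask = 2.510 × 10^-3 × 200.0/50.00 = 0.01004 mol
mass of NaHCO3 = 0.01004 × 84.01 = 0.8436 g
% NaHCO3 = 0.8436 / 1.329 × 100 = 63.48 %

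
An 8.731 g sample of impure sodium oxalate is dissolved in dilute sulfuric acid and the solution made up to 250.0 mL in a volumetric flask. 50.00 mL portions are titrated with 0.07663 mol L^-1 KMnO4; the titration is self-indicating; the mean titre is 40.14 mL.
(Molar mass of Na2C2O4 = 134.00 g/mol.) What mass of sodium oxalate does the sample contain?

5.152 g

2 MnO4^- + 5 C2O4^2- + 16 H^+ → 2 Mn^2+ + 10 CO2 + 8 H2O
n(KMnO4) per titration = 0.04014 × 0.07663 = 3.076 × 10^-3 mol
From the 5:2 ratio, n(Na2C2O4) in each aliquot = 5/2 × 3.076 × 10^-3 = 7.690 × 10^-3 mol
n(Na2C2O4) in the whole flask = 7.690 × 10^-3 × 250.0/50.00 = 0.03845 mol
mass of Na2C2O4 = 0.03845 × 134.00 = 5.152 g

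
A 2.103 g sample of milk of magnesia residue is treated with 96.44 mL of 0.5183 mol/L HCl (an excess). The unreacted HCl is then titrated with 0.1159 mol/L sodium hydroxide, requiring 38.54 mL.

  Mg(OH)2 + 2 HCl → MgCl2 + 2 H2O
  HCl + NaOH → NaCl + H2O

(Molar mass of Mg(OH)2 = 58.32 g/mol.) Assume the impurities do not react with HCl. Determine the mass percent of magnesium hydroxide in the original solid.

63.11 %

n(HCl) added = 0.09644 × 0.5183 = 0.04998 mol
n(NaOH) used in back-titration = 0.03854 × 0.1159 = 4.467 × 10^-3 mol
n(HCl) left over = 4.467 × 10^-3 mol (1:1 ratio)
n(HCl) consumed by analyte = 0.04998 − 4.467 × 10^-3 = 0.04552 mol
From the 1:2 ratio, n(Mg(OH)2) = 1/2 × 0.04552 = 0.02276 mol
mass of Mg(OH)2 = 0.02276 × 58.32 = 1.327 g
% Mg(OH)2 = 1.327 / 2.103 × 100 = 63.11 %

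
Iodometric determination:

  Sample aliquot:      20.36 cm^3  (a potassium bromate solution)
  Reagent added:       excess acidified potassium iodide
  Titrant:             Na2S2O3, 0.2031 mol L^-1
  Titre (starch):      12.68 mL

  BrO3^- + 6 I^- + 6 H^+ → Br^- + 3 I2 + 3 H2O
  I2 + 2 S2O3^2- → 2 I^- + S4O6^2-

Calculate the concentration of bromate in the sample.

n(S2O3^2-) = 0.01268 × 0.2031 = 2.575 × 10^-3 mol
n(I2) = n(S2O3^2-)/2 = 1.288 × 10^-3 mol
From the 1:3 ratio, n(BrO3^-) in the aliquot = 1/3 × 1.288 × 10^-3 = 4.292 × 10^-4 mol
[BrO3^-] = 4.292 × 10^-4 / 0.02036 = 0.02108 mol/L

0.02108 mol/L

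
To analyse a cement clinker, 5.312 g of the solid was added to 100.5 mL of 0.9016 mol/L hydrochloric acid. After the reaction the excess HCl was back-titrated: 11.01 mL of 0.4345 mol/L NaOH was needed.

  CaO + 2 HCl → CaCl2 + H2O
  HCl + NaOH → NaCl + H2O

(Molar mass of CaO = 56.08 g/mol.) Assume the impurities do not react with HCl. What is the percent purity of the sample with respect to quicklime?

45.30 %

n(HCl) added = 0.1005 × 0.9016 = 0.09061 mol
n(NaOH) used in back-titration = 0.01101 × 0.4345 = 4.784 × 10^-3 mol
n(HCl) left over = 4.784 × 10^-3 mol (1:1 ratio)
n(HCl) consumed by analyte = 0.09061 − 4.784 × 10^-3 = 0.08583 mol
From the 1:2 ratio, n(CaO) = 1/2 × 0.08583 = 0.04291 mol
mass of CaO = 0.04291 × 56.08 = 2.407 g
% CaO = 2.407 / 5.312 × 100 = 45.30 %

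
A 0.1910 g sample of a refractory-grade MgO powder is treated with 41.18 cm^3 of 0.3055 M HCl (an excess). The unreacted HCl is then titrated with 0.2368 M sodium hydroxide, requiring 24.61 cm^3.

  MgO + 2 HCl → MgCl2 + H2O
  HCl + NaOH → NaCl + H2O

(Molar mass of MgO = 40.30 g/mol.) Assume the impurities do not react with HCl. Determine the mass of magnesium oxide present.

0.1361 g

n(HCl) added = 0.04118 × 0.3055 = 0.01258 mol
n(NaOH) used in back-titration = 0.02461 × 0.2368 = 5.828 × 10^-3 mol
n(HCl) left over = 5.828 × 10^-3 mol (1:1 ratio)
n(HCl) consumed by analyte = 0.01258 − 5.828 × 10^-3 = 6.753 × 10^-3 mol
From the 1:2 ratio, n(MgO) = 1/2 × 6.753 × 10^-3 = 3.376 × 10^-3 mol
mass of MgO = 3.376 × 10^-3 × 40.30 = 0.1361 g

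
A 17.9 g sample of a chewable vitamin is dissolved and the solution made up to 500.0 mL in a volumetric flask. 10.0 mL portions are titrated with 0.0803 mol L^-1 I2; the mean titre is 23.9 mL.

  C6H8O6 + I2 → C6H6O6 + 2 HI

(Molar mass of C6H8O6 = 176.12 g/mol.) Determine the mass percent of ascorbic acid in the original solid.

n(I2) per titration = 0.0239 × 0.0803 = 1.92 × 10^-3 mol
n(C6H8O6) in each aliquot = 1.92 × 10^-3 mol (1:1 ratio)
n(C6H8O6) in the whole flask = 1.92 × 10^-3 × 500.0/10.0 = 0.0960 mol
mass of C6H8O6 = 0.0960 × 176.12 = 16.9 g
% C6H8O6 = 16.9 / 17.9 × 100 = 94.4 %

94.4 %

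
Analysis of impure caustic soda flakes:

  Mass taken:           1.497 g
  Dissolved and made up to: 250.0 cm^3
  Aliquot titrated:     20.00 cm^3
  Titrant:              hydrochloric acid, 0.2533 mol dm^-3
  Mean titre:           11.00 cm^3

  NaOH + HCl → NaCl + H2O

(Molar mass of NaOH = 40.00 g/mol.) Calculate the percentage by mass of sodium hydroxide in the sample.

n(HCl) per titration = 0.01100 × 0.2533 = 2.786 × 10^-3 mol
n(NaOH) in each aliquot = 2.786 × 10^-3 mol (1:1 ratio)
n(NaOH) in the whole flask = 2.786 × 10^-3 × 250.0/20.00 = 0.03483 mol
mass of NaOH = 0.03483 × 40.00 = 1.393 g
% NaOH = 1.393 / 1.497 × 100 = 93.06 %

93.06 %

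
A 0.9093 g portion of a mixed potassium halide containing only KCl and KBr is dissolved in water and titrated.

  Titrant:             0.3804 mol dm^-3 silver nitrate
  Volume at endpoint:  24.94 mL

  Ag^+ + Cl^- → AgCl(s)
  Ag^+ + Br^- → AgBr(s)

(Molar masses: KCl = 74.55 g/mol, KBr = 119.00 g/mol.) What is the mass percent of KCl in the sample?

40.52 %

n(AgNO3) = 0.02494 × 0.3804 = 9.487 × 10^-3 mol
Let x = n(KCl), y = n(KBr).
Titrant: 1x + 1y = 9.487 × 10^-3;  mass: 74.55x + 119.00y = 0.9093
Solving, x = 4.942 × 10^-3 mol, y = 4.545 × 10^-3 mol
mass of KCl = 4.942 × 10^-3 × 74.55 = 0.3684 g
% KCl = 0.3684 / 0.9093 × 100 = 40.52 %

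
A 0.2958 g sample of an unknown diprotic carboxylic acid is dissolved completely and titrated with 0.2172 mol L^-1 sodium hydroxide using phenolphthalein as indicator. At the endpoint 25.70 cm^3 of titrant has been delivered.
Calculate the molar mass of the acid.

n(NaOH) = 0.02570 L × 0.2172 mol/L = 5.582 × 10^-3 mol
From the 1:2 ratio, n(H2A) = 1/2 × 5.582 × 10^-3 = 2.791 × 10^-3 mol
M = m / n = 0.2958 g / 2.791 × 10^-3 mol = 106.0 g/mol

106.0 g/mol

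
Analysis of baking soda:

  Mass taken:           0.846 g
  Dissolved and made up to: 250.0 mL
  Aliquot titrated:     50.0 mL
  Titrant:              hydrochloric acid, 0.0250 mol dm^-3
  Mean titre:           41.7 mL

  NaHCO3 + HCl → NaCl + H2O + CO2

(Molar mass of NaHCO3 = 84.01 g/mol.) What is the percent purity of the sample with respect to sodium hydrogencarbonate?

51.8 %

n(HCl) per titration = 0.0417 × 0.0250 = 1.04 × 10^-3 mol
n(NaHCO3) in each aliquot = 1.04 × 10^-3 mol (1:1 ratio)
n(NaHCO3) in the whole flask = 1.04 × 10^-3 × 250.0/50.0 = 5.21 × 10^-3 mol
mass of NaHCO3 = 5.21 × 10^-3 × 84.01 = 0.438 g
% NaHCO3 = 0.438 / 0.846 × 100 = 51.8 %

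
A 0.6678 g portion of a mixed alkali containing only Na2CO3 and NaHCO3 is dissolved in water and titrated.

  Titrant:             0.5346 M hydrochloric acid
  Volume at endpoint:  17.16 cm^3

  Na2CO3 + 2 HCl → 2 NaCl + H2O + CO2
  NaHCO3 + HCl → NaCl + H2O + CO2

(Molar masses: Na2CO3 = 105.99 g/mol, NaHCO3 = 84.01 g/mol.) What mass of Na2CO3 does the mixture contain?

n(HCl) = 0.01716 × 0.5346 = 9.174 × 10^-3 mol
Let x = n(Na2CO3), y = n(NaHCO3).
Titrant: 2x + 1y = 9.174 × 10^-3;  mass: 105.99x + 84.01y = 0.6678
Solving, x = 1.659 × 10^-3 mol, y = 5.856 × 10^-3 mol
mass of Na2CO3 = 1.659 × 10^-3 × 105.99 = 0.1758 g

0.1758 g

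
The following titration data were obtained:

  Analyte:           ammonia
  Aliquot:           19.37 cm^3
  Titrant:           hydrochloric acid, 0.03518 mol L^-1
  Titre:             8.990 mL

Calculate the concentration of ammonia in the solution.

NH3 + HCl → NH4Cl
n(HCl) = 0.008990 L × 0.03518 mol/L = 3.163 × 10^-4 mol
n(NH3) = 3.163 × 10^-4 mol (1:1 mole ratio)
[NH3] = 3.163 × 10^-4 mol / 0.01937 L = 0.01633 mol/L

0.01633 mol/L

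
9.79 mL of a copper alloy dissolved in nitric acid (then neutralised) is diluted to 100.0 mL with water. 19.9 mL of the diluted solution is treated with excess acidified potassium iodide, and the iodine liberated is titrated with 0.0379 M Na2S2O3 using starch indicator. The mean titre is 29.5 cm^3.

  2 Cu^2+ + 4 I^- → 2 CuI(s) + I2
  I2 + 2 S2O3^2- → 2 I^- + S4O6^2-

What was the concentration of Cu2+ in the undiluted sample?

n(S2O3^2-) = 0.0295 × 0.0379 = 1.12 × 10^-3 mol
n(I2) = n(S2O3^2-)/2 = 5.59 × 10^-4 mol
From the 2:1 ratio, n(Cu2+) in the aliquot = 2/1 × 5.59 × 10^-4 = 1.12 × 10^-3 mol
[Cu2+]_dilute = 1.12 × 10^-3 / 0.0199 = 0.0562 mol/L
[Cu2+]_original = 0.0562 × 100.0/9.79 = 0.574 mol/L

0.574 M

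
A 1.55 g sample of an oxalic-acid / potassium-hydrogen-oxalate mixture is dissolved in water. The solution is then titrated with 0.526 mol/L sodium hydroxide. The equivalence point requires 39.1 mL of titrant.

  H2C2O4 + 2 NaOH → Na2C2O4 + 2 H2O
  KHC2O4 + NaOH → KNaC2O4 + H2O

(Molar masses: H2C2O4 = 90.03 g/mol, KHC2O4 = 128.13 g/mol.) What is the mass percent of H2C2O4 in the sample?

37.9 %

n(NaOH) = 0.0391 × 0.526 = 0.0206 mol
Let x = n(H2C2O4), y = n(KHC2O4).
Titrant: 2x + 1y = 0.0206;  mass: 90.03x + 128.13y = 1.55
Solving, x = 6.53 × 10^-3 mol, y = 7.51 × 10^-3 mol
mass of H2C2O4 = 6.53 × 10^-3 × 90.03 = 0.588 g
% H2C2O4 = 0.588 / 1.55 × 100 = 37.9 %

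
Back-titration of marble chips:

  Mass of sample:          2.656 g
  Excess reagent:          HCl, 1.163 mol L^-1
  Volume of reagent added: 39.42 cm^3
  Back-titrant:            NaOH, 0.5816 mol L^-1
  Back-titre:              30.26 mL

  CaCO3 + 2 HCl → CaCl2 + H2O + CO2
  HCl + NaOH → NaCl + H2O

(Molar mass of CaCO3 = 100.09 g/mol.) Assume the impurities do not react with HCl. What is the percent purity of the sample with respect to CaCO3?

n(HCl) added = 0.03942 × 1.163 = 0.04585 mol
n(NaOH) used in back-titration = 0.03026 × 0.5816 = 0.01760 mol
n(HCl) left over = 0.01760 mol (1:1 ratio)
n(HCl) consumed by analyte = 0.04585 − 0.01760 = 0.02825 mol
From the 1:2 ratio, n(CaCO3) = 1/2 × 0.02825 = 0.01412 mol
mass of CaCO3 = 0.01412 × 100.09 = 1.414 g
% CaCO3 = 1.414 / 2.656 × 100 = 53.22 %

53.22 %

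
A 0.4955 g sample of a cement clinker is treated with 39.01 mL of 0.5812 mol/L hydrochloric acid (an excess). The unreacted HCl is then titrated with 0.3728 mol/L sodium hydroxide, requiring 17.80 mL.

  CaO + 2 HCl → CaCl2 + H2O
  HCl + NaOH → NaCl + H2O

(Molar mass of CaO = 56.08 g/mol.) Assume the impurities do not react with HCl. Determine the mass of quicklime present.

n(HCl) added = 0.03901 × 0.5812 = 0.02267 mol
n(NaOH) used in back-titration = 0.01780 × 0.3728 = 6.636 × 10^-3 mol
n(HCl) left over = 6.636 × 10^-3 mol (1:1 ratio)
n(HCl) consumed by analyte = 0.02267 − 6.636 × 10^-3 = 0.01604 mol
From the 1:2 ratio, n(CaO) = 1/2 × 0.01604 = 8.018 × 10^-3 mol
mass of CaO = 8.018 × 10^-3 × 56.08 = 0.4497 g

0.4497 g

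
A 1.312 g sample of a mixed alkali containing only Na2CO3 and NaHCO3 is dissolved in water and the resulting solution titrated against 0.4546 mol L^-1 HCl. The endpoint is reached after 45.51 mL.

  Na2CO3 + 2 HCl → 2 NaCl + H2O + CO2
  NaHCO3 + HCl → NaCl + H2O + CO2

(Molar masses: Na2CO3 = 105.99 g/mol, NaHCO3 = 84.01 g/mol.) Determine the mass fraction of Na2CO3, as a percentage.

n(HCl) = 0.04551 × 0.4546 = 0.02069 mol
Let x = n(Na2CO3), y = n(NaHCO3).
Titrant: 2x + 1y = 0.02069;  mass: 105.99x + 84.01y = 1.312
Solving, x = 6.869 × 10^-3 mol, y = 6.951 × 10^-3 mol
mass of Na2CO3 = 6.869 × 10^-3 × 105.99 = 0.7280 g
% Na2CO3 = 0.7280 / 1.312 × 100 = 55.49 %

55.49 %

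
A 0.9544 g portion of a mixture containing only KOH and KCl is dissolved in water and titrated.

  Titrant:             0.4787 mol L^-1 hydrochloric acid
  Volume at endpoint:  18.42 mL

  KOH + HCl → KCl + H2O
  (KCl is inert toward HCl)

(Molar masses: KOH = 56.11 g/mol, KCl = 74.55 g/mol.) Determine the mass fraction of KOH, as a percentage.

51.84 %

n(HCl) = 0.01842 × 0.4787 = 8.818 × 10^-3 mol
Let x = n(KOH), y = n(KCl).
Titrant: 1x = 8.818 × 10^-3;  mass: 56.11x + 74.55y = 0.9544
Solving, x = 8.818 × 10^-3 mol, y = 6.166 × 10^-3 mol
mass of KOH = 8.818 × 10^-3 × 56.11 = 0.4948 g
% KOH = 0.4948 / 0.9544 × 100 = 51.84 %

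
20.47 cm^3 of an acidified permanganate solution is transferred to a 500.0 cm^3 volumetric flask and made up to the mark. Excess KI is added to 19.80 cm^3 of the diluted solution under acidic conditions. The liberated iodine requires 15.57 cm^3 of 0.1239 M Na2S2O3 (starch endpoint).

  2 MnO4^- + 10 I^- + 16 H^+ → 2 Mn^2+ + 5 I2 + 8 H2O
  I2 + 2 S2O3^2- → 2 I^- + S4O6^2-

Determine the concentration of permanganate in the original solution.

n(S2O3^2-) = 0.01557 × 0.1239 = 1.929 × 10^-3 mol
n(I2) = n(S2O3^2-)/2 = 9.646 × 10^-4 mol
From the 2:5 ratio, n(MnO4^-) in the aliquot = 2/5 × 9.646 × 10^-4 = 3.858 × 10^-4 mol
[MnO4^-]_dilute = 3.858 × 10^-4 / 0.01980 = 0.01949 mol/L
[MnO4^-]_original = 0.01949 × 500.0/20.47 = 0.4760 mol/L

0.4760 M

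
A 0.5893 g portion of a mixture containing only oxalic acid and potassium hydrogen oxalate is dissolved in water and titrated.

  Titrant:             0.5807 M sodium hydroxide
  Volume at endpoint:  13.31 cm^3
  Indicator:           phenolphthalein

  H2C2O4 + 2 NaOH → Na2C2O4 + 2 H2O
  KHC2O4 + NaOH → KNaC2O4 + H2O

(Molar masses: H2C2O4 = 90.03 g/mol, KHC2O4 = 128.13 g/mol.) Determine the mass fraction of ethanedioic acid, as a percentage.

n(NaOH) = 0.01331 × 0.5807 = 7.729 × 10^-3 mol
Let x = n(H2C2O4), y = n(KHC2O4).
Titrant: 2x + 1y = 7.729 × 10^-3;  mass: 90.03x + 128.13y = 0.5893
Solving, x = 2.413 × 10^-3 mol, y = 2.904 × 10^-3 mol
mass of H2C2O4 = 2.413 × 10^-3 × 90.03 = 0.2172 g
% H2C2O4 = 0.2172 / 0.5893 × 100 = 36.86 %

36.86 %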